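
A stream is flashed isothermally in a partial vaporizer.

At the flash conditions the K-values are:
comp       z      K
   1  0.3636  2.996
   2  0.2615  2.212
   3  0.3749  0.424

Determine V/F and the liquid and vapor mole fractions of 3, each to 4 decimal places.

V/F = 0.8528, x_3 = 0.7369, y_3 = 0.3124

Rachford–Rice: g(V/F) = Σ zᵢ(Kᵢ−1)/(1+V/F(Kᵢ−1)) = 0.
Feasibility: ΣzᵢKᵢ = 1.8267, Σzᵢ/Kᵢ = 1.1238 — both > 1, two phases present.
Newton–Raphson from V/F = 0.43:
  V/F = 0.4300: g = 0.31186, g' = -0.8053 → V/F = 0.8173
  V/F = 0.8173: g = 0.02701, g' = -0.7502 → V/F = 0.8533
  V/F = 0.8533: g = -0.00038, g' = -0.7721 → V/F = 0.8528
Converged at V/F = 0.8528.
Compositions from xᵢ = zᵢ/(1+V/F(Kᵢ−1)), yᵢ = Kᵢxᵢ:
  1: x = 0.1346, y = 0.4031
  2: x = 0.1286, y = 0.2844
  3: x = 0.7369, y = 0.3124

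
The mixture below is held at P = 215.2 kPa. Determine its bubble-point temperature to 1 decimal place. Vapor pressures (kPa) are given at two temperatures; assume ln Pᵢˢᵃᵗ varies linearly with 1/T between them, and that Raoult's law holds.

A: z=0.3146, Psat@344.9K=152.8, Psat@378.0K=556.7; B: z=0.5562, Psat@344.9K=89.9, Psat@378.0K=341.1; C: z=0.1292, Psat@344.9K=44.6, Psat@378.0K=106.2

Bubble-point temperature: ΣzᵢPᵢˢᵃᵗ(T) = P. Interpolate ln Pᵢˢᵃᵗ = aᵢ + bᵢ/T.
  T = 344.9 K: ΣzᵢPᵢˢᵃᵗ = 103.84 kPa
  T = 378.0 K: ΣzᵢPᵢˢᵃᵗ = 378.58 kPa
  T = 361.4 K: ΣzᵢPᵢˢᵃᵗ = 203.60 kPa
  T = 369.7 K: ΣzᵢPᵢˢᵃᵗ = 279.51 kPa
  T = 365.5 K: ΣzᵢPᵢˢᵃᵗ = 238.51 kPa
  T = 363.4 K: ΣzᵢPᵢˢᵃᵗ = 220.04 kPa
Interpolating between 361.4 K and 363.4 K gives T ≈ 362.8 K.

T = 362.8 K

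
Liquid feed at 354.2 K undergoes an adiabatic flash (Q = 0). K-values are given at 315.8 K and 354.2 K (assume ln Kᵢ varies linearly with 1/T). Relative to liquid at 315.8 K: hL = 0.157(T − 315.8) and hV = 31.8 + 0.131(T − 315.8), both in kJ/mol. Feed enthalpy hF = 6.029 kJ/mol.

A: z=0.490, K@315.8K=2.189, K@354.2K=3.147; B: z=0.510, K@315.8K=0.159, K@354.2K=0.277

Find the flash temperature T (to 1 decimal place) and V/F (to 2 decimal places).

Adiabatic flash: solve Rachford–Rice at each trial T, then check hF = ψ·hV(T) + (1−ψ)·hL(T).
  T = 315.8 K: K = (2.189, 0.159), RR gives ψ = 0.154, H_out = 4.888 kJ/mol
  T = 354.2 K: K = (3.147, 0.277), RR gives ψ = 0.440, H_out = 19.587 kJ/mol
  T = 335.0 K: K = (2.652, 0.213), RR gives ψ = 0.314, H_out = 12.846 kJ/mol
  T = 325.4 K: K = (2.416, 0.185), RR gives ψ = 0.241, H_out = 9.113 kJ/mol
  T = 320.6 K: K = (2.302, 0.172), RR gives ψ = 0.200, H_out = 7.079 kJ/mol
  T = 318.2 K: K = (2.245, 0.165), RR gives ψ = 0.177, H_out = 6.006 kJ/mol
Linear interpolation between T = 318.2 (H_out = 6.006) and T = 320.6 (H_out = 7.079) on hF = 6.029 gives T ≈ 318.3 K, at which ψ = 0.18.

T = 318.3 K, V/F = 0.18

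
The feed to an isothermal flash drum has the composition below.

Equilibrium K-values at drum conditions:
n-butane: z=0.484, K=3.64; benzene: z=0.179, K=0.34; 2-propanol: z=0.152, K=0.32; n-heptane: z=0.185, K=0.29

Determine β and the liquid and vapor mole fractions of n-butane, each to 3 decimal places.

β = 0.512, x_n-butane = 0.206, y_n-butane = 0.749

Material balance + equilibrium reduce to Σ zᵢ(Kᵢ−1)/(1+β(Kᵢ−1)) = 0.
g(0) = ΣzᵢKᵢ − 1 = 0.925 and g(1) = 1 − Σzᵢ/Kᵢ = -0.772, so a root lies in (0, 1).
Iterate (Newton) starting at β = 0.46:
  β = 0.460: g = 0.0619, g' = -1.203 → β = 0.511
  β = 0.511: g = 0.0006, g' = -1.184 → β = 0.512
Converged at β = 0.512.
Compositions from xᵢ = zᵢ/(1+β(Kᵢ−1)), yᵢ = Kᵢxᵢ:
  n-butane: x = 0.206, y = 0.749
  benzene: x = 0.270, y = 0.092
  2-propanol: x = 0.233, y = 0.075
  n-heptane: x = 0.291, y = 0.084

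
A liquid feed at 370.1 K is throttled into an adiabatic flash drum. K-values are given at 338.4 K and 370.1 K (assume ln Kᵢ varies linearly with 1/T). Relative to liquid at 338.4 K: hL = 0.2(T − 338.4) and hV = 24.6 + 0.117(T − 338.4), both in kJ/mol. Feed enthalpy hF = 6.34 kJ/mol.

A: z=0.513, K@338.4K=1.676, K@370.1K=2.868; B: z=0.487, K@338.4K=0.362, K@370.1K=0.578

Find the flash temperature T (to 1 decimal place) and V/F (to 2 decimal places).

T = 342.4 K, V/F = 0.23

Adiabatic flash: solve Rachford–Rice at each trial T, then check hF = ψ·hV(T) + (1−ψ)·hL(T).
  T = 338.4 K: K = (1.676, 0.362), RR gives ψ = 0.084, H_out = 2.058 kJ/mol
  T = 370.1 K: K = (2.868, 0.578), RR gives ψ = 0.955, H_out = 27.319 kJ/mol
  T = 354.2 K: K = (2.217, 0.462), RR gives ψ = 0.553, H_out = 16.043 kJ/mol
  T = 346.3 K: K = (1.934, 0.410), RR gives ψ = 0.348, H_out = 9.914 kJ/mol
  T = 342.4 K: K = (1.803, 0.386), RR gives ψ = 0.229, H_out = 6.361 kJ/mol
  T = 340.4 K: K = (1.739, 0.374), RR gives ψ = 0.160, H_out = 4.313 kJ/mol
Linear interpolation between T = 340.4 (H_out = 4.313) and T = 342.4 (H_out = 6.361) on hF = 6.34 gives T ≈ 342.4 K, at which ψ = 0.23.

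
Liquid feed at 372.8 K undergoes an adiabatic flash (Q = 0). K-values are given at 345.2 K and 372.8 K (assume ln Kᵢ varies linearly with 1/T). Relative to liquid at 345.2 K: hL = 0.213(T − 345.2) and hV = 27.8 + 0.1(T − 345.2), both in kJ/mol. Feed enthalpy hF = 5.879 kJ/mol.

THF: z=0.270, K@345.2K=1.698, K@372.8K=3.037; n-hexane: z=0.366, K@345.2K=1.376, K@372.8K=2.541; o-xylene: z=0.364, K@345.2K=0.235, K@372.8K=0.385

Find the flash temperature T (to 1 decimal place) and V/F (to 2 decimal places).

T = 346.9 K, V/F = 0.20

Adiabatic flash: solve Rachford–Rice at each trial T, then check hF = ψ·hV(T) + (1−ψ)·hL(T).
  T = 345.2 K: K = (1.698, 1.376, 0.235), RR gives ψ = 0.118, H_out = 3.267 kJ/mol
  T = 372.8 K: K = (3.037, 2.541, 0.385), RR gives ψ = 0.824, H_out = 26.215 kJ/mol
  T = 359.0 K: K = (2.296, 1.892, 0.304), RR gives ψ = 0.567, H_out = 17.808 kJ/mol
  T = 352.1 K: K = (1.981, 1.619, 0.268), RR gives ψ = 0.391, H_out = 12.046 kJ/mol
  T = 348.6 K: K = (1.833, 1.492, 0.251), RR gives ψ = 0.271, H_out = 8.163 kJ/mol
  T = 346.9 K: K = (1.765, 1.433, 0.243), RR gives ψ = 0.200, H_out = 5.890 kJ/mol
Linear interpolation between T = 345.2 (H_out = 3.267) and T = 346.9 (H_out = 5.890) on hF = 5.879 gives T ≈ 346.9 K, at which ψ = 0.20.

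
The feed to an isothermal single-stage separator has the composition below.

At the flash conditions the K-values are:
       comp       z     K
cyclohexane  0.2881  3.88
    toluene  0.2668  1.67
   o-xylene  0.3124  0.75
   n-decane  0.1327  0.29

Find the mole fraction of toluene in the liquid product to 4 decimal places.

Iterate (Newton) starting at ψ = 0.58:
  ψ = 0.5800: g = 0.18792, g' = -0.6173 → ψ = 0.8844
  ψ = 0.8844: g = -0.00735, g' = -0.7526 → ψ = 0.8747
  ψ = 0.8747: g = -0.00007, g' = -0.7383 → ψ = 0.8746
Converged at ψ = 0.8746.
Compositions from xᵢ = zᵢ/(1+ψ(Kᵢ−1)), yᵢ = Kᵢxᵢ:
  cyclohexane: x = 0.0819, y = 0.3177
  toluene: x = 0.1682, y = 0.2809
  o-xylene: x = 0.3998, y = 0.2999
  n-decane: x = 0.3501, y = 0.1015

x_toluene = 0.1682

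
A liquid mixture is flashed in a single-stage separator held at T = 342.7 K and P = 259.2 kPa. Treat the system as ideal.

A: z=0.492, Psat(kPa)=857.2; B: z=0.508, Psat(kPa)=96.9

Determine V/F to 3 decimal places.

V/F = 0.566

Raoult's law: Kᵢ = Pᵢˢᵃᵗ/P = Pᵢˢᵃᵗ/259.2.
  K_A = 857.2/259.2 = 3.30710, K_B = 96.9/259.2 = 0.37384
Rachford–Rice: g(V/F) = Σ zᵢ(Kᵢ−1)/(1+V/F(Kᵢ−1)) = 0.
Check two-phase: ΣzᵢKᵢ = 1.817 > 1 and Σzᵢ/Kᵢ = 1.508 > 1, so g(0) = 0.817 > 0 and g(1) = -0.508 < 0.
Binary case is linear: z₁(K₁−1)(1+V/F(K₂−1)) + z₂(K₂−1)(1+V/F(K₁−1)) = 0
⇒ V/F = [z₁(K₁−1)+z₂(K₂−1)] / [−(K₁−1)(K₂−1)] = 0.8170/1.4446 = 0.566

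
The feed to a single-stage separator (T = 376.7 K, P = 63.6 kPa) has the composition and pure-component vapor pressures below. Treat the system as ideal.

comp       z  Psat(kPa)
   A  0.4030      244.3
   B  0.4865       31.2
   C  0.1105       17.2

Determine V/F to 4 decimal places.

Raoult's law: Kᵢ = Pᵢˢᵃᵗ/P = Pᵢˢᵃᵗ/63.6.
  K_A = 244.3/63.6 = 3.841195, K_B = 31.2/63.6 = 0.490566, K_C = 17.2/63.6 = 0.270440
Rachford–Rice: g(V/F) = Σ zᵢ(Kᵢ−1)/(1+V/F(Kᵢ−1)) = 0.
g(0) = ΣzᵢKᵢ − 1 = 0.8165 and g(1) = 1 − Σzᵢ/Kᵢ = -0.5052, so a root lies in (0, 1).
Newton iteration, V/F⁰ = 0.5:
  V/F = 0.5000: g = 0.01357, g' = -0.9283 → V/F = 0.5146
  V/F = 0.5146: g = 0.00007, g' = -0.9193 → V/F = 0.5147
Converged at V/F = 0.5147.

V/F = 0.5147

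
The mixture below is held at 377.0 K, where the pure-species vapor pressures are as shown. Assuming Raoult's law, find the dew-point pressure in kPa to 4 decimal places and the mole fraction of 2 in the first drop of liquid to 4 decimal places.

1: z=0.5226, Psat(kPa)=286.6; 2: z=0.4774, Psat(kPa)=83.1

Pdew = 132.1295 kPa, x_2 = 0.7591

At the dew point ψ → 1, so Σzᵢ/Kᵢ = 1 with Kᵢ = Pᵢˢᵃᵗ/P ⇒ 1/P = Σzᵢ/Pᵢˢᵃᵗ.
1/P = 0.5226/286.6 + 0.4774/83.1 = 0.0075683 ⇒ P = 132.1295 kPa
xᵢ = zᵢP/Pᵢˢᵃᵗ ⇒ x_2 = 0.4774·132.1295/83.1 = 0.7591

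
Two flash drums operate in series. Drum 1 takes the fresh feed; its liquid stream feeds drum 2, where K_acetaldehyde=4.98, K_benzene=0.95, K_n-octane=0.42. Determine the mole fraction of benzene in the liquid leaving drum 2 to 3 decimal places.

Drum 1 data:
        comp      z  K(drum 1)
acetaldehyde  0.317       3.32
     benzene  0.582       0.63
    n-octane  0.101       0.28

Drum 1:
Rachford–Rice: g(ψ₁) = Σ zᵢ(Kᵢ−1)/(1+ψ₁(Kᵢ−1)) = 0.
g(0) = ΣzᵢKᵢ − 1 = 0.447 and g(1) = 1 − Σzᵢ/Kᵢ = -0.380, so a root lies in (0, 1).
Newton–Raphson from ψ₁ = 0.5:
  ψ₁ = 0.500: g = -0.0374, g' = -0.613 → ψ₁ = 0.439
  ψ₁ = 0.439: g = 0.0009, g' = -0.644 → ψ₁ = 0.440
Converged at ψ₁ = 0.440.
Drum-1 compositions:
  acetaldehyde: x = 0.157, y = 0.521
  benzene: x = 0.695, y = 0.438
  n-octane: x = 0.148, y = 0.041
Drum-2 feed = drum-1 liquid: z₂ = (0.1568, 0.6953, 0.1479).
Drum 2:
Material balance + equilibrium reduce to Σ zᵢ(Kᵢ−1)/(1+ψ₂(Kᵢ−1)) = 0.
Feasibility: ΣzᵢKᵢ = 1.503, Σzᵢ/Kᵢ = 1.116 — both > 1, two phases present.
Newton–Raphson from ψ₂ = 0.51:
  ψ₂ = 0.510: g = 0.0485, g' = -0.373 → ψ₂ = 0.640
  ψ₂ = 0.640: g = 0.0036, g' = -0.325 → ψ₂ = 0.651
Converged at ψ₂ = 0.651.
  acetaldehyde: x = 0.044, y = 0.217
  benzene: x = 0.719, y = 0.683
  n-octane: x = 0.238, y = 0.100

x_benzene (drum 2) = 0.719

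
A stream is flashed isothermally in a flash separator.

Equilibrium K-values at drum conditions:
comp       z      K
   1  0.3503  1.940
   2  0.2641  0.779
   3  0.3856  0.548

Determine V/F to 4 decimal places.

Material balance + equilibrium reduce to Σ zᵢ(Kᵢ−1)/(1+V/F(Kᵢ−1)) = 0.
Check two-phase: ΣzᵢKᵢ = 1.0966 > 1 and Σzᵢ/Kᵢ = 1.2232 > 1, so g(0) = 0.0966 > 0 and g(1) = -0.2232 < 0.
Newton–Raphson from V/F = 0.48:
  V/F = 0.4800: g = -0.06097, g' = -0.2916 → V/F = 0.2709
  V/F = 0.2709: g = 0.00176, g' = -0.3135 → V/F = 0.2765
Converged at V/F = 0.2765.

V/F = 0.2765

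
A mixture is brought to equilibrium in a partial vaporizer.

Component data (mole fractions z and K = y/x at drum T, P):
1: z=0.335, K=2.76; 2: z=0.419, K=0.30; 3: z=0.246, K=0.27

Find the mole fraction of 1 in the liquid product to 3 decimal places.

x_1 = 0.288

Material balance + equilibrium reduce to Σ zᵢ(Kᵢ−1)/(1+β(Kᵢ−1)) = 0.
g(0) = ΣzᵢKᵢ − 1 = 0.117 and g(1) = 1 − Σzᵢ/Kᵢ = -1.429, so a root lies in (0, 1).
Newton–Raphson from β = 0.61:
  β = 0.610: g = -0.5513, g' = -1.293 → β = 0.184
  β = 0.184: g = -0.0983, g' = -1.038 → β = 0.089
  β = 0.089: g = 0.0051, g' = -1.159 → β = 0.093
Converged at β = 0.093.
Compositions from xᵢ = zᵢ/(1+β(Kᵢ−1)), yᵢ = Kᵢxᵢ:
  1: x = 0.288, y = 0.794
  2: x = 0.448, y = 0.134
  3: x = 0.264, y = 0.071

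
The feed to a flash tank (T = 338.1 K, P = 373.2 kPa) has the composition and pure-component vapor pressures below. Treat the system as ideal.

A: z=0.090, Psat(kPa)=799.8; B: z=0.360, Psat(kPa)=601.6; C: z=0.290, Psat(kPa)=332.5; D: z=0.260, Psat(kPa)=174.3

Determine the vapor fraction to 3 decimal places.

ψ = 0.544

Raoult's law: Kᵢ = Pᵢˢᵃᵗ/P = Pᵢˢᵃᵗ/373.2.
  K_A = 799.8/373.2 = 2.14309, K_B = 601.6/373.2 = 1.61200, K_C = 332.5/373.2 = 0.89094, K_D = 174.3/373.2 = 0.46704
Let ψ = V/F and solve Σ zᵢ(Kᵢ−1)/(1+ψ(Kᵢ−1)) = 0.
Feasibility: ΣzᵢKᵢ = 1.153, Σzᵢ/Kᵢ = 1.148 — both > 1, two phases present.
Newton iteration, ψ⁰ = 0.33:
  ψ = 0.330: g = 0.0571, g' = -0.268 → ψ = 0.543
  ψ = 0.543: g = 0.0002, g' = -0.271 → ψ = 0.544
Converged at ψ = 0.544.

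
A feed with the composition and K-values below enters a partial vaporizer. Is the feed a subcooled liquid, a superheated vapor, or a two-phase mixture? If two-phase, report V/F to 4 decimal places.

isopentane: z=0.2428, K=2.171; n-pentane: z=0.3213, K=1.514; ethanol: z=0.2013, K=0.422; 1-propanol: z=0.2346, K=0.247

ΣzᵢKᵢ = 1.1565; Σzᵢ/Kᵢ = 1.7509.
Both exceed 1, so a two-phase solution exists.
Material balance + equilibrium reduce to Σ zᵢ(Kᵢ−1)/(1+ψ(Kᵢ−1)) = 0.
Newton iteration, ψ⁰ = 0.36:
  ψ = 0.3600: g = -0.04991, g' = -0.5828 → ψ = 0.2744
  ψ = 0.2744: g = -0.00101, g' = -0.5622 → ψ = 0.2726
Converged at ψ = 0.2726.

two-phase, V/F = 0.2726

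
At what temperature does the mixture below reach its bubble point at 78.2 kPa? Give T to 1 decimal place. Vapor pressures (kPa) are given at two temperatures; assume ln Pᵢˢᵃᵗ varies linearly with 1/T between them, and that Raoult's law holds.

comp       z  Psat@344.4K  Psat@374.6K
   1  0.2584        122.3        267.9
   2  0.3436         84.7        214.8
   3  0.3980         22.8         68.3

T = 348.0 K

Bubble-point temperature: ΣzᵢPᵢˢᵃᵗ(T) = P. Interpolate ln Pᵢˢᵃᵗ = aᵢ + bᵢ/T.
  T = 344.4 K: ΣzᵢPᵢˢᵃᵗ = 69.78 kPa
  T = 374.6 K: ΣzᵢPᵢˢᵃᵗ = 170.21 kPa
  T = 359.5 K: ΣzᵢPᵢˢᵃᵗ = 110.88 kPa
  T = 351.9 K: ΣzᵢPᵢˢᵃᵗ = 88.23 kPa
  T = 348.1 K: ΣzᵢPᵢˢᵃᵗ = 78.43 kPa
  T = 346.2 K: ΣzᵢPᵢˢᵃᵗ = 73.88 kPa
Interpolating between 346.2 K and 348.1 K gives T ≈ 348.0 K.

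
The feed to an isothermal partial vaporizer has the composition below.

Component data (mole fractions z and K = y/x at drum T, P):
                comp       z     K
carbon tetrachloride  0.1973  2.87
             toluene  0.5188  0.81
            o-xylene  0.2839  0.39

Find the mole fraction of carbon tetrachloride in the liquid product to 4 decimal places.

Rachford–Rice: g(ψ) = Σ zᵢ(Kᵢ−1)/(1+ψ(Kᵢ−1)) = 0.
Feasibility: ΣzᵢKᵢ = 1.0972, Σzᵢ/Kᵢ = 1.4372 — both > 1, two phases present.
Newton–Raphson from ψ = 0.5:
  ψ = 0.5000: g = -0.16743, g' = -0.4258 → ψ = 0.1068
  ψ = 0.1068: g = 0.02165, g' = -0.6197 → ψ = 0.1418
  ψ = 0.1418: g = 0.00076, g' = -0.5774 → ψ = 0.1431
Converged at ψ = 0.1431.
Compositions from xᵢ = zᵢ/(1+ψ(Kᵢ−1)), yᵢ = Kᵢxᵢ:
  carbon tetrachloride: x = 0.1557, y = 0.4467
  toluene: x = 0.5333, y = 0.4320
  o-xylene: x = 0.3111, y = 0.1213

x_carbon tetrachloride = 0.1557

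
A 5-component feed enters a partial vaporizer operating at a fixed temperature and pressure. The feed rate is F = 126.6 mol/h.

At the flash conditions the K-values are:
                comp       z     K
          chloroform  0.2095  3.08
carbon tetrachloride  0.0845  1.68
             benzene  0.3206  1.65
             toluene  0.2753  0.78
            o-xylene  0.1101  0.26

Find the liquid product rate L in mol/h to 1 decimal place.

L = 12.8 mol/h

Material balance + equilibrium reduce to Σ zᵢ(Kᵢ−1)/(1+V/F(Kᵢ−1)) = 0.
g(0) = ΣzᵢKᵢ − 1 = 0.5596 and g(1) = 1 − Σzᵢ/Kᵢ = -0.0890, so a root lies in (0, 1).
Newton–Raphson from V/F = 0.32:
  V/F = 0.3200: g = 0.30942, g' = -0.5648 → V/F = 0.8678
  V/F = 0.8678: g = 0.02216, g' = -0.6773 → V/F = 0.9005
  V/F = 0.9005: g = -0.00100, g' = -0.7412 → V/F = 0.8992
Converged at V/F = 0.8992.
Then V = V/F·F = 0.8992·126.6 = 113.8 mol/h and L = F − V = 12.8 mol/h.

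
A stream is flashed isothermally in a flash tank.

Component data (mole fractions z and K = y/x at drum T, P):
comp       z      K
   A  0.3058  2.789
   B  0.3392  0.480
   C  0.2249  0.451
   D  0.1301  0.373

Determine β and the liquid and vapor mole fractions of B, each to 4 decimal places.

Material balance + equilibrium reduce to Σ zᵢ(Kᵢ−1)/(1+β(Kᵢ−1)) = 0.
Feasibility: ΣzᵢKᵢ = 1.1656, Σzᵢ/Kᵢ = 1.6638 — both > 1, two phases present.
Newton–Raphson from β = 0.51:
  β = 0.5100: g = -0.24538, g' = -0.6788 → β = 0.1485
  β = 0.1485: g = 0.01672, g' = -0.8612 → β = 0.1679
  β = 0.1679: g = 0.00026, g' = -0.8350 → β = 0.1682
Converged at β = 0.1682.
Compositions from xᵢ = zᵢ/(1+β(Kᵢ−1)), yᵢ = Kᵢxᵢ:
  A: x = 0.2351, y = 0.6556
  B: x = 0.3717, y = 0.1784
  C: x = 0.2478, y = 0.1118
  D: x = 0.1454, y = 0.0542

β = 0.1682, x_B = 0.3717, y_B = 0.1784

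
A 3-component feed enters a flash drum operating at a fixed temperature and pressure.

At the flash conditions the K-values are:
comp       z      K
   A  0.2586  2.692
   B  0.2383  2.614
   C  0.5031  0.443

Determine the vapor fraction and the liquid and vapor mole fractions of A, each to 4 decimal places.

Material balance + equilibrium reduce to Σ zᵢ(Kᵢ−1)/(1+ψ(Kᵢ−1)) = 0.
Feasibility: ΣzᵢKᵢ = 1.5419, Σzᵢ/Kᵢ = 1.3229 — both > 1, two phases present.
Iterate (Newton) starting at ψ = 0.5:
  ψ = 0.5000: g = 0.06148, g' = -0.7072 → ψ = 0.5869
  ψ = 0.5869: g = 0.00071, g' = -0.6946 → ψ = 0.5880
Converged at ψ = 0.5880.
Compositions from xᵢ = zᵢ/(1+ψ(Kᵢ−1)), yᵢ = Kᵢxᵢ:
  A: x = 0.1296, y = 0.3490
  B: x = 0.1223, y = 0.3196
  C: x = 0.7481, y = 0.3314

ψ = 0.5880, x_A = 0.1296, y_A = 0.3490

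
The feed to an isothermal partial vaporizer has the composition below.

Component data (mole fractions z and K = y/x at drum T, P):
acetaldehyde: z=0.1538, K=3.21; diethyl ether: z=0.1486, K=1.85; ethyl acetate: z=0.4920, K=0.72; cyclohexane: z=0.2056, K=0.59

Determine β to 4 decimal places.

β = 0.4523

Material balance + equilibrium reduce to Σ zᵢ(Kᵢ−1)/(1+β(Kᵢ−1)) = 0.
Check two-phase: ΣzᵢKᵢ = 1.2442 > 1 and Σzᵢ/Kᵢ = 1.1600 > 1, so g(0) = 0.2442 > 0 and g(1) = -0.1600 < 0.
Newton–Raphson from β = 0.5:
  β = 0.5000: g = -0.01611, g' = -0.3292 → β = 0.4511
  β = 0.4511: g = 0.00042, g' = -0.3470 → β = 0.4523
Converged at β = 0.4523.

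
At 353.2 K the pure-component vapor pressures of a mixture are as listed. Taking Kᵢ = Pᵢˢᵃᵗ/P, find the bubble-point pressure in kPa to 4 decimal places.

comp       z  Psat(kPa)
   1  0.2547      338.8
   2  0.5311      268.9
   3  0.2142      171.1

Pbub = 265.7548 kPa

At the bubble point ψ → 0, so ΣzᵢKᵢ = 1 with Kᵢ = Pᵢˢᵃᵗ/P ⇒ P = ΣzᵢPᵢˢᵃᵗ.
P = 0.2547·338.8 + 0.5311·268.9 + 0.2142·171.1 = 265.7548 kPa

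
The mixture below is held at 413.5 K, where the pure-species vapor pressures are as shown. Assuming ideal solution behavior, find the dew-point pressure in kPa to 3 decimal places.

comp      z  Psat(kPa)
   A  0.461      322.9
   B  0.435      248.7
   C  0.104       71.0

At the dew point ψ → 1, so Σzᵢ/Kᵢ = 1 with Kᵢ = Pᵢˢᵃᵗ/P ⇒ 1/P = Σzᵢ/Pᵢˢᵃᵗ.
1/P = 0.461/322.9 + 0.435/248.7 + 0.104/71.0 = 0.004642 ⇒ P = 215.444 kPa

Pdew = 215.444 kPa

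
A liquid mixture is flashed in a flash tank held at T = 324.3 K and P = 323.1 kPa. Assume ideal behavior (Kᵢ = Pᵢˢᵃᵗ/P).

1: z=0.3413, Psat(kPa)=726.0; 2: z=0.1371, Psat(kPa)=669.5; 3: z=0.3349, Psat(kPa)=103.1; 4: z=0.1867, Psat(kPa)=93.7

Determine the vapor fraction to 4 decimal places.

Raoult's law: Kᵢ = Pᵢˢᵃᵗ/P = Pᵢˢᵃᵗ/323.1.
  K_1 = 726.0/323.1 = 2.246982, K_2 = 669.5/323.1 = 2.072114, K_3 = 103.1/323.1 = 0.319096, K_4 = 93.7/323.1 = 0.290003
Material balance + equilibrium reduce to Σ zᵢ(Kᵢ−1)/(1+ψ(Kᵢ−1)) = 0.
Feasibility: ΣzᵢKᵢ = 1.2120, Σzᵢ/Kᵢ = 1.9114 — both > 1, two phases present.
Newton–Raphson from ψ = 0.5:
  ψ = 0.5000: g = -0.19342, g' = -0.8513 → ψ = 0.2728
  ψ = 0.2728: g = -0.01316, g' = -0.7688 → ψ = 0.2557
Converged at ψ = 0.2557.

ψ = 0.2557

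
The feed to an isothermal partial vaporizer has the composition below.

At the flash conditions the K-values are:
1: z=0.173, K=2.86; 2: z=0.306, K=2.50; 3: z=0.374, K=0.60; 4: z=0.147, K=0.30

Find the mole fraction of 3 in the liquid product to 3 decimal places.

x_3 = 0.500

Iterate (Newton) starting at V/F = 0.5:
  V/F = 0.500: g = 0.0837, g' = -0.649 → V/F = 0.629
  V/F = 0.629: g = 0.0008, g' = -0.646 → V/F = 0.630
Converged at V/F = 0.630.
Compositions from xᵢ = zᵢ/(1+V/F(Kᵢ−1)), yᵢ = Kᵢxᵢ:
  1: x = 0.080, y = 0.228
  2: x = 0.157, y = 0.393
  3: x = 0.500, y = 0.300
  4: x = 0.263, y = 0.079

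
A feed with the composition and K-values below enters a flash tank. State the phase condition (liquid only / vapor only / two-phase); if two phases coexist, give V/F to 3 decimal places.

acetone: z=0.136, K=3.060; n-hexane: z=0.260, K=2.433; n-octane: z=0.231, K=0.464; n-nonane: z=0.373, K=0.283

two-phase, V/F = 0.240

ΣzᵢKᵢ = 1.261; Σzᵢ/Kᵢ = 1.967.
Both exceed 1, so a two-phase solution exists.
Let ψ = V/F and solve Σ zᵢ(Kᵢ−1)/(1+ψ(Kᵢ−1)) = 0.
Iterate (Newton) starting at ψ = 0.5:
  ψ = 0.500: g = -0.2310, g' = -0.911 → ψ = 0.246
  ψ = 0.246: g = -0.0064, g' = -0.916 → ψ = 0.240
Converged at ψ = 0.240.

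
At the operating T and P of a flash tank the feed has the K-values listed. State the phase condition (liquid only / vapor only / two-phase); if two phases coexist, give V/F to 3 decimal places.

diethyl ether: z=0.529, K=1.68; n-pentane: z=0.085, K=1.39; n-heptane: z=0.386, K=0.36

two-phase, V/F = 0.353

ΣzᵢKᵢ = 1.146; Σzᵢ/Kᵢ = 1.448.
Both exceed 1, so a two-phase solution exists.
Rachford–Rice: g(ψ) = Σ zᵢ(Kᵢ−1)/(1+ψ(Kᵢ−1)) = 0.
Iterate (Newton) starting at ψ = 0.38:
  ψ = 0.380: g = -0.0117, g' = -0.440 → ψ = 0.353
Converged at ψ = 0.353.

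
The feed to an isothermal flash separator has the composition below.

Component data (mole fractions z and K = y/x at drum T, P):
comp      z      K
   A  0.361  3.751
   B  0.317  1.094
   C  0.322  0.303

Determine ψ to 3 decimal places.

ψ = 0.620

Iterate (Newton) starting at ψ = 0.34:
  ψ = 0.340: g = 0.2479, g' = -1.001 → ψ = 0.588
  ψ = 0.588: g = 0.0276, g' = -0.850 → ψ = 0.620
Converged at ψ = 0.620.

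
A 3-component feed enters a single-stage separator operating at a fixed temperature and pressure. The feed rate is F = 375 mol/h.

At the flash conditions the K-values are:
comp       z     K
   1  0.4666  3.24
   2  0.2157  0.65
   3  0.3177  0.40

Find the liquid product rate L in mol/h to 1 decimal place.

L = 123.5 mol/h

Newton–Raphson from V/F = 0.46:
  V/F = 0.4600: g = 0.16150, g' = -0.8236 → V/F = 0.6561
  V/F = 0.6561: g = 0.01085, g' = -0.7395 → V/F = 0.6707
Converged at V/F = 0.6708.
Then V = V/F·F = 0.6708·375 = 251.5 mol/h and L = F − V = 123.5 mol/h.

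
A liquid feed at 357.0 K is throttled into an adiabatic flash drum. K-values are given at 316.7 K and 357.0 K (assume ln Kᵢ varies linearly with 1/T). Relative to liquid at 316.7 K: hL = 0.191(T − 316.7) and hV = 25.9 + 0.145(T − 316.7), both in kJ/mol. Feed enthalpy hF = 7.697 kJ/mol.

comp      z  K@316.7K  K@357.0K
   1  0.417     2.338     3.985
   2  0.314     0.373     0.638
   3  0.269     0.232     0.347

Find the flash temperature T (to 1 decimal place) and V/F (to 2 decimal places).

Adiabatic flash: solve Rachford–Rice at each trial T, then check hF = ψ·hV(T) + (1−ψ)·hL(T).
  T = 316.7 K: K = (2.338, 0.373, 0.232), RR gives ψ = 0.166, H_out = 4.300 kJ/mol
  T = 357.0 K: K = (3.985, 0.638, 0.347), RR gives ψ = 0.614, H_out = 22.463 kJ/mol
  T = 336.9 K: K = (3.103, 0.496, 0.287), RR gives ψ = 0.411, H_out = 14.114 kJ/mol
  T = 326.8 K: K = (2.706, 0.432, 0.259), RR gives ψ = 0.299, H_out = 9.538 kJ/mol
  T = 321.8 K: K = (2.520, 0.402, 0.245), RR gives ψ = 0.237, H_out = 7.059 kJ/mol
  T = 324.3 K: K = (2.612, 0.417, 0.252), RR gives ψ = 0.269, H_out = 8.322 kJ/mol
  T = 323.1 K: K = (2.567, 0.410, 0.249), RR gives ψ = 0.254, H_out = 7.722 kJ/mol
Linear interpolation between T = 321.8 (H_out = 7.059) and T = 323.1 (H_out = 7.722) on hF = 7.697 gives T ≈ 323.1 K, at which ψ = 0.25.

T = 323.1 K, V/F = 0.25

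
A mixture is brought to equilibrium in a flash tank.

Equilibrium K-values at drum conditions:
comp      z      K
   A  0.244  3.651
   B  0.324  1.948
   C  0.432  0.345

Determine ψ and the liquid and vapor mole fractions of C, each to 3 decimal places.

ψ = 0.576, x_C = 0.694, y_C = 0.239

Rachford–Rice: g(ψ) = Σ zᵢ(Kᵢ−1)/(1+ψ(Kᵢ−1)) = 0.
Check two-phase: ΣzᵢKᵢ = 1.671 > 1 and Σzᵢ/Kᵢ = 1.485 > 1, so g(0) = 0.671 > 0 and g(1) = -0.485 < 0.
Newton–Raphson from ψ = 0.39:
  ψ = 0.390: g = 0.1622, g' = -0.904 → ψ = 0.569
  ψ = 0.569: g = 0.0059, g' = -0.867 → ψ = 0.576
Converged at ψ = 0.576.
Compositions from xᵢ = zᵢ/(1+ψ(Kᵢ−1)), yᵢ = Kᵢxᵢ:
  A: x = 0.097, y = 0.352
  B: x = 0.210, y = 0.408
  C: x = 0.694, y = 0.239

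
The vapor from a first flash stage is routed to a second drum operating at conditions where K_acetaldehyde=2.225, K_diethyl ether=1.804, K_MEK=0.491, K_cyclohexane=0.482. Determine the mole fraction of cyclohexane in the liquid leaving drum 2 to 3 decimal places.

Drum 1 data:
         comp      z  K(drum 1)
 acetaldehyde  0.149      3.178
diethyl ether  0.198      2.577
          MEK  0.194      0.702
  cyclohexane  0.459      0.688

x_cyclohexane (drum 2) = 0.460

Drum 1:
Rachford–Rice: g(ψ₁) = Σ zᵢ(Kᵢ−1)/(1+ψ₁(Kᵢ−1)) = 0.
Check two-phase: ΣzᵢKᵢ = 1.436 > 1 and Σzᵢ/Kᵢ = 1.067 > 1, so g(0) = 0.436 > 0 and g(1) = -0.067 < 0.
Newton–Raphson from ψ₁ = 0.64:
  ψ₁ = 0.640: g = 0.0406, g' = -0.341 → ψ₁ = 0.759
  ψ₁ = 0.759: g = 0.0021, g' = -0.308 → ψ₁ = 0.766
Converged at ψ₁ = 0.766.
Drum-1 compositions:
  acetaldehyde: x = 0.056, y = 0.177
  diethyl ether: x = 0.090, y = 0.231
  MEK: x = 0.251, y = 0.176
  cyclohexane: x = 0.603, y = 0.415
Drum-2 feed = drum-1 vapor: z₂ = (0.1775, 0.2311, 0.1765, 0.4149).
Drum 2:
Iterate (Newton) starting at ψ₂ = 0.5:
  ψ₂ = 0.500: g = -0.1432, g' = -0.463 → ψ₂ = 0.191
  ψ₂ = 0.191: g = -0.0008, g' = -0.480 → ψ₂ = 0.189
Converged at ψ₂ = 0.189.
  acetaldehyde: x = 0.144, y = 0.321
  diethyl ether: x = 0.201, y = 0.362
  MEK: x = 0.195, y = 0.096
  cyclohexane: x = 0.460, y = 0.222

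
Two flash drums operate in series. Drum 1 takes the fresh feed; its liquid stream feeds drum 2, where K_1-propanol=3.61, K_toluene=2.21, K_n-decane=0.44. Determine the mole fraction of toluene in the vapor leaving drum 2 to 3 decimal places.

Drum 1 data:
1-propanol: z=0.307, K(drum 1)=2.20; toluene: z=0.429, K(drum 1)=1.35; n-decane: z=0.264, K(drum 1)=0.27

y_toluene (drum 2) = 0.438

Drum 1:
Material balance + equilibrium reduce to Σ zᵢ(Kᵢ−1)/(1+ψ₁(Kᵢ−1)) = 0.
Check two-phase: ΣzᵢKᵢ = 1.326 > 1 and Σzᵢ/Kᵢ = 1.435 > 1, so g(0) = 0.326 > 0 and g(1) = -0.435 < 0.
Newton iteration, ψ₁⁰ = 0.5:
  ψ₁ = 0.500: g = 0.0545, g' = -0.560 → ψ₁ = 0.597
  ψ₁ = 0.597: g = -0.0030, g' = -0.628 → ψ₁ = 0.593
Converged at ψ₁ = 0.593.
Drum-1 compositions:
  1-propanol: x = 0.179, y = 0.395
  toluene: x = 0.355, y = 0.480
  n-decane: x = 0.465, y = 0.126
Drum-2 feed = drum-1 liquid: z₂ = (0.1794, 0.3553, 0.4653).
Drum 2:
Newton iteration, ψ₂⁰ = 0.55:
  ψ₂ = 0.550: g = 0.0739, g' = -0.698 → ψ₂ = 0.656
  ψ₂ = 0.656: g = 0.0006, g' = -0.692 → ψ₂ = 0.657
Converged at ψ₂ = 0.657.
  1-propanol: x = 0.066, y = 0.239
  toluene: x = 0.198, y = 0.438
  n-decane: x = 0.736, y = 0.324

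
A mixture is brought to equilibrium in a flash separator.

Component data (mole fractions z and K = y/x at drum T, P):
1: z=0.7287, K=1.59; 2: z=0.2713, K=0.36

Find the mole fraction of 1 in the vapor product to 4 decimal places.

y_1 = 0.8273

Rachford–Rice: g(V/F) = Σ zᵢ(Kᵢ−1)/(1+V/F(Kᵢ−1)) = 0.
Feasibility: ΣzᵢKᵢ = 1.2563, Σzᵢ/Kᵢ = 1.2119 — both > 1, two phases present.
Iterate (Newton) starting at V/F = 0.5:
  V/F = 0.5000: g = 0.07665, g' = -0.3916 → V/F = 0.6958
  V/F = 0.6958: g = -0.00820, g' = -0.4886 → V/F = 0.6790
  V/F = 0.6790: g = -0.00010, g' = -0.4769 → V/F = 0.6788
Converged at V/F = 0.6788.
Compositions from xᵢ = zᵢ/(1+V/F(Kᵢ−1)), yᵢ = Kᵢxᵢ:
  1: x = 0.5203, y = 0.8273
  2: x = 0.4797, y = 0.1727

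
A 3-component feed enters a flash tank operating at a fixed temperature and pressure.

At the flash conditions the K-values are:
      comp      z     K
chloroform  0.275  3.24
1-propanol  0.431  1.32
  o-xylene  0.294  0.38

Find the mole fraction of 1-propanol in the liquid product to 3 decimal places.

x_1-propanol = 0.348

Rachford–Rice: g(V/F) = Σ zᵢ(Kᵢ−1)/(1+V/F(Kᵢ−1)) = 0.
Feasibility: ΣzᵢKᵢ = 1.572, Σzᵢ/Kᵢ = 1.185 — both > 1, two phases present.
Newton iteration, V/F⁰ = 0.5:
  V/F = 0.500: g = 0.1453, g' = -0.577 → V/F = 0.752
  V/F = 0.752: g = -0.0007, g' = -0.617 → V/F = 0.751
Converged at V/F = 0.751.
Compositions from xᵢ = zᵢ/(1+V/F(Kᵢ−1)), yᵢ = Kᵢxᵢ:
  chloroform: x = 0.103, y = 0.332
  1-propanol: x = 0.348, y = 0.459
  o-xylene: x = 0.550, y = 0.209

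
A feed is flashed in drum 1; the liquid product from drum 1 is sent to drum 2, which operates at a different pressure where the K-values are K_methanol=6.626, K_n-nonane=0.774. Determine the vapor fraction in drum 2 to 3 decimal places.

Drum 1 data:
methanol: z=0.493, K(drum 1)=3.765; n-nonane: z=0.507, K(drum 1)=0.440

Drum 1:
Material balance + equilibrium reduce to Σ zᵢ(Kᵢ−1)/(1+ψ₁(Kᵢ−1)) = 0.
Check two-phase: ΣzᵢKᵢ = 2.079 > 1 and Σzᵢ/Kᵢ = 1.283 > 1, so g(0) = 1.079 > 0 and g(1) = -0.283 < 0.
Iterate (Newton) starting at ψ₁ = 0.51:
  ψ₁ = 0.510: g = 0.1682, g' = -0.960 → ψ₁ = 0.685
  ψ₁ = 0.685: g = 0.0103, g' = -0.868 → ψ₁ = 0.697
Converged at ψ₁ = 0.697.
Drum-1 compositions:
  methanol: x = 0.168, y = 0.634
  n-nonane: x = 0.832, y = 0.366
Drum-2 feed = drum-1 liquid: z₂ = (0.1684, 0.8316).
Drum 2:
Let ψ₂ = V/F and solve Σ zᵢ(Kᵢ−1)/(1+ψ₂(Kᵢ−1)) = 0.
Check two-phase: ΣzᵢKᵢ = 1.760 > 1 and Σzᵢ/Kᵢ = 1.100 > 1, so g(0) = 0.760 > 0 and g(1) = -0.100 < 0.
Binary case is linear: z₁(K₁−1)(1+ψ₂(K₂−1)) + z₂(K₂−1)(1+ψ₂(K₁−1)) = 0
⇒ ψ₂ = [z₁(K₁−1)+z₂(K₂−1)] / [−(K₁−1)(K₂−1)] = 0.7596/1.2715 = 0.597
  methanol: x = 0.039, y = 0.256
  n-nonane: x = 0.961, y = 0.744

V/F (drum 2) = 0.597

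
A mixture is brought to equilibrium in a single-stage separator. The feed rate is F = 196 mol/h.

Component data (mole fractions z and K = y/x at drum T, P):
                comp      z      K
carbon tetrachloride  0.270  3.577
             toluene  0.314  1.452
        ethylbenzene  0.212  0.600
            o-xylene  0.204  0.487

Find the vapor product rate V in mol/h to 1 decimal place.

Let ψ = V/F and solve Σ zᵢ(Kᵢ−1)/(1+ψ(Kᵢ−1)) = 0.
Check two-phase: ΣzᵢKᵢ = 1.648 > 1 and Σzᵢ/Kᵢ = 1.064 > 1, so g(0) = 0.648 > 0 and g(1) = -0.064 < 0.
Newton iteration, ψ⁰ = 0.5:
  ψ = 0.500: g = 0.1730, g' = -0.535 → ψ = 0.823
  ψ = 0.823: g = 0.0187, g' = -0.454 → ψ = 0.864
Converged at ψ = 0.864.
Then V = ψ·F = 0.8644·196 = 169.4 mol/h and L = F − V = 26.6 mol/h.

V = 169.4 mol/h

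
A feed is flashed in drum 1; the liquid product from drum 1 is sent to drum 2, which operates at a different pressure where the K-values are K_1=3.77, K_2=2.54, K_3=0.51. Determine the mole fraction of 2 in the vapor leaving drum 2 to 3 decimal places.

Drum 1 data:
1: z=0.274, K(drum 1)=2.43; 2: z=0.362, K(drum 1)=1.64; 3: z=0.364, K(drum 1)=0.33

y_2 (drum 2) = 0.367

Drum 1:
Material balance + equilibrium reduce to Σ zᵢ(Kᵢ−1)/(1+ψ₁(Kᵢ−1)) = 0.
Check two-phase: ΣzᵢKᵢ = 1.380 > 1 and Σzᵢ/Kᵢ = 1.437 > 1, so g(0) = 0.380 > 0 and g(1) = -0.437 < 0.
Iterate (Newton) starting at ψ₁ = 0.36:
  ψ₁ = 0.360: g = 0.1256, g' = -0.626 → ψ₁ = 0.561
  ψ₁ = 0.561: g = -0.0026, g' = -0.672 → ψ₁ = 0.557
Converged at ψ₁ = 0.557.
Drum-1 compositions:
  1: x = 0.153, y = 0.371
  2: x = 0.267, y = 0.438
  3: x = 0.581, y = 0.192
Drum-2 feed = drum-1 liquid: z₂ = (0.1526, 0.2669, 0.5805).
Drum 2:
Rachford–Rice: g(ψ₂) = Σ zᵢ(Kᵢ−1)/(1+ψ₂(Kᵢ−1)) = 0.
g(0) = ΣzᵢKᵢ − 1 = 0.549 and g(1) = 1 − Σzᵢ/Kᵢ = -0.284, so a root lies in (0, 1).
Newton iteration, ψ₂⁰ = 0.62:
  ψ₂ = 0.620: g = -0.0428, g' = -0.612 → ψ₂ = 0.550
  ψ₂ = 0.550: g = 0.0006, g' = -0.631 → ψ₂ = 0.551
Converged at ψ₂ = 0.551.
  1: x = 0.060, y = 0.228
  2: x = 0.144, y = 0.367
  3: x = 0.795, y = 0.406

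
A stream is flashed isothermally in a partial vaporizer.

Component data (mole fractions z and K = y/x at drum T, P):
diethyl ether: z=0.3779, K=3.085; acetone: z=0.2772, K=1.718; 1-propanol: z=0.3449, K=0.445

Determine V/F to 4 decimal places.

Newton iteration, V/F⁰ = 0.5:
  V/F = 0.5000: g = 0.26728, g' = -0.6747 → V/F = 0.8961
  V/F = 0.8961: g = 0.01496, g' = -0.6731 → V/F = 0.9184
  V/F = 0.9184: g = -0.00015, g' = -0.6872 → V/F = 0.9182
Converged at V/F = 0.9182.

V/F = 0.9182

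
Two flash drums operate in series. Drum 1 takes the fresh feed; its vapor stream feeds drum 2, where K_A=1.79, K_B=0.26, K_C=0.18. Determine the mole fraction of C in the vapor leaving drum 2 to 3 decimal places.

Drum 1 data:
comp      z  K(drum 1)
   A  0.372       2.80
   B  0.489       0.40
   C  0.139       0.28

y_C (drum 2) = 0.017

Drum 1:
Newton–Raphson from ψ₁ = 0.48:
  ψ₁ = 0.480: g = -0.2058, g' = -0.862 → ψ₁ = 0.241
  ψ₁ = 0.241: g = 0.0026, g' = -0.932 → ψ₁ = 0.244
Converged at ψ₁ = 0.244.
Drum-1 compositions:
  A: x = 0.258, y = 0.724
  B: x = 0.573, y = 0.229
  C: x = 0.169, y = 0.047
Drum-2 feed = drum-1 vapor: z₂ = (0.7236, 0.2292, 0.0472).
Drum 2:
Rachford–Rice: g(ψ₂) = Σ zᵢ(Kᵢ−1)/(1+ψ₂(Kᵢ−1)) = 0.
g(0) = ΣzᵢKᵢ − 1 = 0.363 and g(1) = 1 − Σzᵢ/Kᵢ = -0.548, so a root lies in (0, 1).
Iterate (Newton) starting at ψ₂ = 0.5:
  ψ₂ = 0.500: g = 0.0750, g' = -0.639 → ψ₂ = 0.617
  ψ₂ = 0.617: g = -0.0063, g' = -0.759 → ψ₂ = 0.609
Converged at ψ₂ = 0.609.
  A: x = 0.489, y = 0.875
  B: x = 0.417, y = 0.108
  C: x = 0.094, y = 0.017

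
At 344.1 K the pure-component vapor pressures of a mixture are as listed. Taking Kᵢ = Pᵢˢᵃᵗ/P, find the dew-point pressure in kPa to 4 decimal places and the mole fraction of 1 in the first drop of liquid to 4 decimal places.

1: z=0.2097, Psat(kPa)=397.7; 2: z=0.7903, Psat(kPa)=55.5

At the dew point ψ → 1, so Σzᵢ/Kᵢ = 1 with Kᵢ = Pᵢˢᵃᵗ/P ⇒ 1/P = Σzᵢ/Pᵢˢᵃᵗ.
1/P = 0.2097/397.7 + 0.7903/55.5 = 0.0147669 ⇒ P = 67.7189 kPa
xᵢ = zᵢP/Pᵢˢᵃᵗ ⇒ x_1 = 0.2097·67.7189/397.7 = 0.0357

Pdew = 67.7189 kPa, x_1 = 0.0357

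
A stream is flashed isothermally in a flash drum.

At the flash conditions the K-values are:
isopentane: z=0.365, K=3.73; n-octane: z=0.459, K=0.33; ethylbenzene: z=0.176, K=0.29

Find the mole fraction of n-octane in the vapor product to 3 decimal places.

y_n-octane = 0.190

Rachford–Rice: g(V/F) = Σ zᵢ(Kᵢ−1)/(1+V/F(Kᵢ−1)) = 0.
Check two-phase: ΣzᵢKᵢ = 1.564 > 1 and Σzᵢ/Kᵢ = 2.096 > 1, so g(0) = 0.564 > 0 and g(1) = -1.096 < 0.
Newton–Raphson from V/F = 0.5:
  V/F = 0.500: g = -0.2349, g' = -1.166 → V/F = 0.299
  V/F = 0.299: g = 0.0061, g' = -1.291 → V/F = 0.303
Converged at V/F = 0.303.
Compositions from xᵢ = zᵢ/(1+V/F(Kᵢ−1)), yᵢ = Kᵢxᵢ:
  isopentane: x = 0.200, y = 0.745
  n-octane: x = 0.576, y = 0.190
  ethylbenzene: x = 0.224, y = 0.065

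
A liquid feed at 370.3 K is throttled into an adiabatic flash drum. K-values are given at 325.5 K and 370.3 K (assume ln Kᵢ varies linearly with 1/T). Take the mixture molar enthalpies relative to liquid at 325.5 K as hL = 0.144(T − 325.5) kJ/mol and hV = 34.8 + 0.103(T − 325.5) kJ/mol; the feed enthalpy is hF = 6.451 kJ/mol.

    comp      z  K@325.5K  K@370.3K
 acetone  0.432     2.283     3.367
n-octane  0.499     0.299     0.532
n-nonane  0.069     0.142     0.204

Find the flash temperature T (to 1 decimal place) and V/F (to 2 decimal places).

Adiabatic flash: solve Rachford–Rice at each trial T, then check hF = ψ·hV(T) + (1−ψ)·hL(T).
  T = 325.5 K: K = (2.283, 0.299, 0.142), RR gives ψ = 0.157, H_out = 5.458 kJ/mol
  T = 370.3 K: K = (3.367, 0.532, 0.204), RR gives ψ = 0.591, H_out = 25.921 kJ/mol
  T = 347.9 K: K = (2.807, 0.406, 0.172), RR gives ψ = 0.377, H_out = 15.986 kJ/mol
  T = 336.7 K: K = (2.540, 0.350, 0.157), RR gives ψ = 0.272, H_out = 10.942 kJ/mol
  T = 331.1 K: K = (2.410, 0.324, 0.149), RR gives ψ = 0.216, H_out = 8.280 kJ/mol
  T = 328.3 K: K = (2.346, 0.311, 0.146), RR gives ψ = 0.187, H_out = 6.893 kJ/mol
  T = 326.9 K: K = (2.315, 0.305, 0.144), RR gives ψ = 0.172, H_out = 6.182 kJ/mol
Linear interpolation between T = 326.9 (H_out = 6.182) and T = 328.3 (H_out = 6.893) on hF = 6.451 gives T ≈ 327.4 K, at which ψ = 0.18.

T = 327.4 K, V/F = 0.18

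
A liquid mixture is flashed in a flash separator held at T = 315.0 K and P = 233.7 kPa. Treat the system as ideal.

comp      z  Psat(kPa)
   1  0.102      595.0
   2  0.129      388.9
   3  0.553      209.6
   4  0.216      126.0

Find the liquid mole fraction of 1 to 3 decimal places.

x_1 = 0.068

Raoult's law: Kᵢ = Pᵢˢᵃᵗ/P = Pᵢˢᵃᵗ/233.7.
  K_1 = 595.0/233.7 = 2.54600, K_2 = 388.9/233.7 = 1.66410, K_3 = 209.6/233.7 = 0.89688, K_4 = 126.0/233.7 = 0.53915
Rachford–Rice: g(ψ) = Σ zᵢ(Kᵢ−1)/(1+ψ(Kᵢ−1)) = 0.
Check two-phase: ΣzᵢKᵢ = 1.087 > 1 and Σzᵢ/Kᵢ = 1.135 > 1, so g(0) = 0.087 > 0 and g(1) = -0.135 < 0.
Iterate (Newton) starting at ψ = 0.5:
  ψ = 0.500: g = -0.0362, g' = -0.194 → ψ = 0.313
  ψ = 0.313: g = 0.0020, g' = -0.219 → ψ = 0.322
Converged at ψ = 0.322.
Compositions from xᵢ = zᵢ/(1+ψ(Kᵢ−1)), yᵢ = Kᵢxᵢ:
  1: x = 0.068, y = 0.173
  2: x = 0.106, y = 0.177
  3: x = 0.572, y = 0.513
  4: x = 0.254, y = 0.137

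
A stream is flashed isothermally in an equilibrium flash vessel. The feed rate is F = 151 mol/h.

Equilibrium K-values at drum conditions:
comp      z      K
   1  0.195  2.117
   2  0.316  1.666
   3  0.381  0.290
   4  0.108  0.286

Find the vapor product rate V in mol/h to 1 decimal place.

V = 19.8 mol/h

Let β = V/F and solve Σ zᵢ(Kᵢ−1)/(1+β(Kᵢ−1)) = 0.
Feasibility: ΣzᵢKᵢ = 1.081, Σzᵢ/Kᵢ = 1.973 — both > 1, two phases present.
Newton iteration, β⁰ = 0.5:
  β = 0.500: g = -0.2417, g' = -0.774 → β = 0.188
  β = 0.188: g = -0.0340, g' = -0.606 → β = 0.132
  β = 0.132: g = -0.0001, g' = -0.604 → β = 0.131
Converged at β = 0.131.
Then V = β·F = 0.1314·151 = 19.8 mol/h and L = F − V = 131.2 mol/h.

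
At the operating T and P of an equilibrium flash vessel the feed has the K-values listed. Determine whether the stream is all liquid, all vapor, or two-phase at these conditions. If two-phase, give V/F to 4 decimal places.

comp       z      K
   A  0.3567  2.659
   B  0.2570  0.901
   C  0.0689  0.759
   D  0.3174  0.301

two-phase, V/F = 0.4043

ΣzᵢKᵢ = 1.3279; Σzᵢ/Kᵢ = 1.5646.
Both exceed 1, so a two-phase solution exists.
Let ψ = V/F and solve Σ zᵢ(Kᵢ−1)/(1+ψ(Kᵢ−1)) = 0.
Newton iteration, ψ⁰ = 0.34:
  ψ = 0.3400: g = 0.04291, g' = -0.6756 → ψ = 0.4035
  ψ = 0.4035: g = 0.00055, g' = -0.6608 → ψ = 0.4043
Converged at ψ = 0.4043.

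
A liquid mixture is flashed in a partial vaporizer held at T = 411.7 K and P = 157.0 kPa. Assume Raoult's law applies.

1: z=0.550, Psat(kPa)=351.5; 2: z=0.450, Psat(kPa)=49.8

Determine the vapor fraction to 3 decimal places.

Raoult's law: Kᵢ = Pᵢˢᵃᵗ/P = Pᵢˢᵃᵗ/157.0.
  K_1 = 351.5/157.0 = 2.23885, K_2 = 49.8/157.0 = 0.31720
Rachford–Rice: g(ψ) = Σ zᵢ(Kᵢ−1)/(1+ψ(Kᵢ−1)) = 0.
Feasibility: ΣzᵢKᵢ = 1.374, Σzᵢ/Kᵢ = 1.664 — both > 1, two phases present.
Newton–Raphson from ψ = 0.5:
  ψ = 0.500: g = -0.0458, g' = -0.806 → ψ = 0.443
  ψ = 0.443: g = -0.0007, g' = -0.783 → ψ = 0.442
Converged at ψ = 0.442.

ψ = 0.442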